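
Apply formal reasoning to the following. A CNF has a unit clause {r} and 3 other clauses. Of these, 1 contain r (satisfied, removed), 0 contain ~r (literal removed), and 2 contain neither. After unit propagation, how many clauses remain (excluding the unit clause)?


Satisfied (removed): 1
Shortened (remain): 0
Unchanged (remain): 2
Remaining = 0 + 2 = 2

2


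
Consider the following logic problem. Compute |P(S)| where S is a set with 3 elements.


The power set of a set with n elements has 2^n elements.
|P(S)| = 2^3 = 8

8


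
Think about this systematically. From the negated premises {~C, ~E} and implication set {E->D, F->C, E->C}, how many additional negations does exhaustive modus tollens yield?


Initial negated facts: {~C, ~E}
Apply modus tollens to closure:
  ~C and F->C  =>  ~F
Final negated: {~C, ~E, ~F}
New negations: {~F}
Count = 1

1


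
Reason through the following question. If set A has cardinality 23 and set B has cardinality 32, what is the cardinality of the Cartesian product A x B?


The Cartesian product A x B contains all ordered pairs (a, b).
|A x B| = |A| * |B| = 23 * 32 = 736

736


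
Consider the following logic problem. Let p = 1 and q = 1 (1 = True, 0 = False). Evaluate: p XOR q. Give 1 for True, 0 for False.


p = 1, q = 1
Operation: p XOR q
Evaluate: 1 XOR 1 = 0

0


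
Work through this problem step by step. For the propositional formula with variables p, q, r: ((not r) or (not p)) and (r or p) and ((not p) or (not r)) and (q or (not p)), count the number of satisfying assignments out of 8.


Evaluate all 8 assignments for p, q, r:
p=0, q=0, r=0: 0
p=0, q=0, r=1: 1
p=0, q=1, r=0: 0
p=0, q=1, r=1: 1
p=1, q=0, r=0: 0
p=1, q=0, r=1: 0
p=1, q=1, r=0: 1
p=1, q=1, r=1: 0
Satisfying count = 3

3


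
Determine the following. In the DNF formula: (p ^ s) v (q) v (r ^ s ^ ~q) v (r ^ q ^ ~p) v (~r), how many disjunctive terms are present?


A DNF formula is a disjunction of terms (conjunctions).
Terms are separated by v.
Counting the disjuncts: 5 terms.

5


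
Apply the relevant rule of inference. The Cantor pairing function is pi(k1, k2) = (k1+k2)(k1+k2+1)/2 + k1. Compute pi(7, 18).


k1 + k2 = 25
(k1+k2)(k1+k2+1)/2 = 25 * 26 / 2 = 325
pi = 325 + 7 = 332

332


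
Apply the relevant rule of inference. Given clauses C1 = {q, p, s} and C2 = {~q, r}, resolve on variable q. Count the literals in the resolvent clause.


Remove q from C1 and ~q from C2.
C1 remainder: {p, s}
C2 remainder: {r}
Union (resolvent): {p, r, s}
Resolvent has 3 literal(s).

3


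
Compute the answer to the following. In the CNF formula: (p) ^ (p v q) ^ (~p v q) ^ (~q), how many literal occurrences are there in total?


Counting literals in each clause:
Clause 1: 1 literal(s)
Clause 2: 2 literal(s)
Clause 3: 2 literal(s)
Clause 4: 1 literal(s)
Total = 6

6


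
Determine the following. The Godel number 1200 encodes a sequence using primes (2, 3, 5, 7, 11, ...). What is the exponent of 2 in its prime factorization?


Factorize 1200 by dividing by 2 repeatedly.
Division steps: 2 divides 1200 exactly 4 time(s).
Exponent of 2 = 4

4


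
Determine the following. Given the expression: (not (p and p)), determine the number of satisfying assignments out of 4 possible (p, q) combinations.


Check all 4 assignments:
p=0, q=0: 1
p=0, q=1: 1
p=1, q=0: 0
p=1, q=1: 0
Count of True = 2

2


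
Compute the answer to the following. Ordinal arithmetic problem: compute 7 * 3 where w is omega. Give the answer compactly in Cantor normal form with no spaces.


Compute 7 * 3.
Ordinal * is associative and left-distributive over +, but NOT commutative; for finite n>1, n*w = w but w*n stays w*n.
Both finite; ordinal * agrees with natural *: 7 * 3 = 21.
Result = 21

21


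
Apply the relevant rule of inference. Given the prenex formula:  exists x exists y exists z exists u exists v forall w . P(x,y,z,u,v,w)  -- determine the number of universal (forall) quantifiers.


Quantifier prefix: exists x exists y exists z exists u exists v forall w
Mark each quantifier type:
  E E E E E U
Universal count = 1, Existential count = 5
Asked for universal (forall) quantifiers: 1

1


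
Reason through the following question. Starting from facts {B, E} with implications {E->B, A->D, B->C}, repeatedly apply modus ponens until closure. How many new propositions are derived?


Initial facts: {B, E}
Apply modus ponens to closure:
  B and B->C  =>  C
Final known: {B, C, E}
New propositions: {C}
Count = 1

1


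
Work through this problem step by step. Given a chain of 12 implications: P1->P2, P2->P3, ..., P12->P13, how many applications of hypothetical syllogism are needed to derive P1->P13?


With 12 implications in a chain connecting 13 propositions:
P1->P2, P2->P3, ..., P12->P13
Steps needed = (number of implications) - 1 = 12 - 1 = 11

11


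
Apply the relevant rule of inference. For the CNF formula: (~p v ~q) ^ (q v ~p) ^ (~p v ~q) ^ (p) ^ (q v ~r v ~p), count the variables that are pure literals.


Check each variable for pure literal status:
p: mixed (not pure)
q: mixed (not pure)
r: pure negative
Pure literal count = 1

1


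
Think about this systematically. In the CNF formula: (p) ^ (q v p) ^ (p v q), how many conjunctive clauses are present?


A CNF formula is a conjunction of clauses.
Clauses are separated by ^.
Counting the conjuncts: 3 clauses.

3


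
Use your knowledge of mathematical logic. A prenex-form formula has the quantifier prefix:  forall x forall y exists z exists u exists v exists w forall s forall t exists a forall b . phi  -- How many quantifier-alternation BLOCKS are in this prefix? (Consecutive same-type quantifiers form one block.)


Quantifier-type sequence: A A E E E E A A E A  (A=forall, E=exists)
Group into maximal same-type runs:
  Ax2 | Ex4 | Ax2 | Ex1 | Ax1
Number of blocks = 5

5


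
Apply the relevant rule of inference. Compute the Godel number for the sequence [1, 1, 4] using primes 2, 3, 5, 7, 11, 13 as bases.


Encode each element as an exponent of the corresponding prime:
  2^1 = 2
  3^1 = 3
  5^4 = 625
Product = 2 * 3 * 625 = 3750

3750


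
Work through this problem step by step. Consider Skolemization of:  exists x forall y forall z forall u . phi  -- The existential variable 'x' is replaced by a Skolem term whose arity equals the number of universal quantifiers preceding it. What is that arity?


Quantifier prefix: exists x forall y forall z forall u
'x' is existentially quantified at position 1.
No universal quantifiers precede it.
Skolem function arity = 0 (a Skolem constant)

0


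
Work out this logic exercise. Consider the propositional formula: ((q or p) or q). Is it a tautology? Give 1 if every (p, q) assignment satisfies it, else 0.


Check all 4 assignments:
p=0, q=0: 0
p=0, q=1: 1
p=1, q=0: 1
p=1, q=1: 1
Satisfying count = 3/4.
Tautology iff count = 4: no.

0


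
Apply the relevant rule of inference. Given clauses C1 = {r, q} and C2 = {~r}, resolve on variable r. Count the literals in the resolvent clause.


Remove r from C1 and ~r from C2.
C1 remainder: {q}
C2 remainder: {}
Union (resolvent): {q}
Resolvent has 1 literal(s).

1


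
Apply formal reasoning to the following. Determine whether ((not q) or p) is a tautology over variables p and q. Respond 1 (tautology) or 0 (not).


Check all 4 assignments:
p=0, q=0: 1
p=0, q=1: 0
p=1, q=0: 1
p=1, q=1: 1
Satisfying count = 3/4.
Tautology iff count = 4: no.

0


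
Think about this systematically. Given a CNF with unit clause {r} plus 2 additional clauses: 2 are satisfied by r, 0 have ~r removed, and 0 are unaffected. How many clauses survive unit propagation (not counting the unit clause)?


Satisfied (removed): 2
Shortened (remain): 0
Unchanged (remain): 0
Remaining = 0 + 0 = 0

0


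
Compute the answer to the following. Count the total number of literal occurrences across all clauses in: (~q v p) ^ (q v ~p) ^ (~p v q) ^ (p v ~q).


Counting literals in each clause:
Clause 1: 2 literal(s)
Clause 2: 2 literal(s)
Clause 3: 2 literal(s)
Clause 4: 2 literal(s)
Total = 8

8


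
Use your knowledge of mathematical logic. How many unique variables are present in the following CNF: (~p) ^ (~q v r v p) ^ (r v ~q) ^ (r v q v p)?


Identify each variable that appears in the formula.
Variables found: p, q, r
Count = 3

3


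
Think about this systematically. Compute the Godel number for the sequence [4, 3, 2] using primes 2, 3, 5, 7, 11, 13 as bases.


Encode each element as an exponent of the corresponding prime:
  2^4 = 16
  3^3 = 27
  5^2 = 25
Product = 16 * 27 * 25 = 10800

10800


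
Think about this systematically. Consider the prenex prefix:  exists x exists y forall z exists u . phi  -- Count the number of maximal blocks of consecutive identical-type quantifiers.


Quantifier-type sequence: E E A E  (A=forall, E=exists)
Group into maximal same-type runs:
  Ex2 | Ax1 | Ex1
Number of blocks = 3

3


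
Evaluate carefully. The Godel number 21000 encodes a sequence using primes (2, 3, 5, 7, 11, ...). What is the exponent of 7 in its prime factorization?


Factorize 21000 by dividing by 7 repeatedly.
Division steps: 7 divides 21000 exactly 1 time(s).
Exponent of 7 = 1

1


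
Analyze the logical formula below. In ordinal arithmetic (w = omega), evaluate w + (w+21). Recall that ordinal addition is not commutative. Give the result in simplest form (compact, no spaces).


Compute w + (w+21).
Ordinal + is associative but NOT commutative; for finite n>0, n + w = w but w + n stays w+n.
w + (w+21) = (w+w) + 21 = w*2+21.
Result = w*2+21

w*2+21


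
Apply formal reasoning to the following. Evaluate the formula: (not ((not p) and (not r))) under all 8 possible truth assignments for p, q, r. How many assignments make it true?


Check all 8 assignments:
p=0, q=0, r=0: 0
p=0, q=0, r=1: 1
p=0, q=1, r=0: 0
p=0, q=1, r=1: 1
p=1, q=0, r=0: 1
p=1, q=0, r=1: 1
p=1, q=1, r=0: 1
p=1, q=1, r=1: 1
Count of True = 6

6


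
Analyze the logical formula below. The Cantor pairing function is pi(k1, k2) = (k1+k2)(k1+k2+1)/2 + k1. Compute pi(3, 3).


k1 + k2 = 6
(k1+k2)(k1+k2+1)/2 = 6 * 7 / 2 = 21
pi = 21 + 3 = 24

24


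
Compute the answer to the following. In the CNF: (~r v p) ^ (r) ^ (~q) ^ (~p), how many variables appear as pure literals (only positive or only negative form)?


Check each variable for pure literal status:
p: mixed (not pure)
q: pure negative
r: mixed (not pure)
Pure literal count = 1

1


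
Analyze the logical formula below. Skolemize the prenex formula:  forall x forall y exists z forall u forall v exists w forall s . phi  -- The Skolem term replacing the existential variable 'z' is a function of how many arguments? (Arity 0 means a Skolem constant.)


Quantifier prefix: forall x forall y exists z forall u forall v exists w forall s
'z' is existentially quantified at position 3.
Universal variables preceding it: x, y
Skolem function arity = 2

2


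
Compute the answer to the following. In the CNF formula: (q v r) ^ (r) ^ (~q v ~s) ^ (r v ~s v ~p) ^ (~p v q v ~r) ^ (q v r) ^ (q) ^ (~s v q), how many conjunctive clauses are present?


A CNF formula is a conjunction of clauses.
Clauses are separated by ^.
Counting the conjuncts: 8 clauses.

8


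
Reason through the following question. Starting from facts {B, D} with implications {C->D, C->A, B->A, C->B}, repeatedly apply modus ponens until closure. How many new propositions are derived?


Initial facts: {B, D}
Apply modus ponens to closure:
  B and B->A  =>  A
Final known: {A, B, D}
New propositions: {A}
Count = 1

1


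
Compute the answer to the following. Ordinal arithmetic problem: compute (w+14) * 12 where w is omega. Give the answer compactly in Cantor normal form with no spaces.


Compute (w+14) * 12.
Ordinal * is associative and left-distributive over +, but NOT commutative; for finite n>1, n*w = w but w*n stays w*n.
(w+14) * 12 = (w+14) repeated 12 times. Each intermediate +14 is absorbed by the following w; only the last survives: w*12+14.
Result = w*12+14

w*12+14


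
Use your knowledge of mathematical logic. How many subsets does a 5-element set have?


The power set of a set with n elements has 2^n elements.
|P(S)| = 2^5 = 32

32


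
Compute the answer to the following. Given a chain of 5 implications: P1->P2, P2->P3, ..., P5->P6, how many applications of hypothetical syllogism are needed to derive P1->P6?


With 5 implications in a chain connecting 6 propositions:
P1->P2, P2->P3, ..., P5->P6
Steps needed = (number of implications) - 1 = 5 - 1 = 4

4


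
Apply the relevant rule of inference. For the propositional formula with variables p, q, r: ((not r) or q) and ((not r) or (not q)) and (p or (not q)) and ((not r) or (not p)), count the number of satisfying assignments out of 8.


Evaluate all 8 assignments for p, q, r:
p=0, q=0, r=0: 1
p=0, q=0, r=1: 0
p=0, q=1, r=0: 0
p=0, q=1, r=1: 0
p=1, q=0, r=0: 1
p=1, q=0, r=1: 0
p=1, q=1, r=0: 1
p=1, q=1, r=1: 0
Satisfying count = 3

3


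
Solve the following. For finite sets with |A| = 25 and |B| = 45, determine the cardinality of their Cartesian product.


The Cartesian product A x B contains all ordered pairs (a, b).
|A x B| = |A| * |B| = 25 * 45 = 1125

1125


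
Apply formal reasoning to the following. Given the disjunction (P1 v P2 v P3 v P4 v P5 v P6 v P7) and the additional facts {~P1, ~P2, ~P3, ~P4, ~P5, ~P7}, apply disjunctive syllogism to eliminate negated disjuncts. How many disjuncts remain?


Original disjuncts (7): P1, P2, P3, P4, P5, P6, P7
Negated (eliminate): ~P1, ~P2, ~P3, ~P4, ~P5, ~P7
Remaining disjuncts: P6
Count = 7 - 6 = 1

1


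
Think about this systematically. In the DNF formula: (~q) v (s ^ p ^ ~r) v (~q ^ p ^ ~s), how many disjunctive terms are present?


A DNF formula is a disjunction of terms (conjunctions).
Terms are separated by v.
Counting the disjuncts: 3 terms.

3


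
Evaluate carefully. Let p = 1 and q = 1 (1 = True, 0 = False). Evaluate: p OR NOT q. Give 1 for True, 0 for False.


p = 1, q = 1
Operation: p OR NOT q
Evaluate: 1 OR NOT 1 = 1

1


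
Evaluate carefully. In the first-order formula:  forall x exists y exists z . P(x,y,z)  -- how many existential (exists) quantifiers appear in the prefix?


Quantifier prefix: forall x exists y exists z
Mark each quantifier type:
  U E E
Universal count = 1, Existential count = 2
Asked for existential (exists) quantifiers: 2

2


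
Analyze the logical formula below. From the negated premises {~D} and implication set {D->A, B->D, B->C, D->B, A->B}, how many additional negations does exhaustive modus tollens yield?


Initial negated facts: {~D}
Apply modus tollens to closure:
  ~D and B->D  =>  ~B
  ~B and A->B  =>  ~A
Final negated: {~A, ~B, ~D}
New negations: {~A, ~B}
Count = 2

2


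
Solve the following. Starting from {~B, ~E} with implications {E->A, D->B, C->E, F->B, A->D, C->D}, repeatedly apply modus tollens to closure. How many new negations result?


Initial negated facts: {~B, ~E}
Apply modus tollens to closure:
  ~B and D->B  =>  ~D
  ~E and C->E  =>  ~C
  ~B and F->B  =>  ~F
  ~D and A->D  =>  ~A
Final negated: {~A, ~B, ~C, ~D, ~E, ~F}
New negations: {~A, ~C, ~D, ~F}
Count = 4

4


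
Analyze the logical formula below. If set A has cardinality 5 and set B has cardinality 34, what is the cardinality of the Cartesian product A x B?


The Cartesian product A x B contains all ordered pairs (a, b).
|A x B| = |A| * |B| = 5 * 34 = 170

170


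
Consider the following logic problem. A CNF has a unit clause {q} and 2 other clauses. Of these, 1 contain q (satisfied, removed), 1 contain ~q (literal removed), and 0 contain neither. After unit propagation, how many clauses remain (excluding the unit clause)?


Satisfied (removed): 1
Shortened (remain): 1
Unchanged (remain): 0
Remaining = 1 + 0 = 1

1


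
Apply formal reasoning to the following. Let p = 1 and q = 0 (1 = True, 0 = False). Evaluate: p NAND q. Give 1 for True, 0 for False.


p = 1, q = 0
Operation: p NAND q
Evaluate: 1 NAND 0 = 1

1


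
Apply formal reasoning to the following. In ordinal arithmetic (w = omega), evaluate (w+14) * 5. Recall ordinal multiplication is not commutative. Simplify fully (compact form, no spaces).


Compute (w+14) * 5.
Ordinal * is associative and left-distributive over +, but NOT commutative; for finite n>1, n*w = w but w*n stays w*n.
(w+14) * 5 = (w+14) repeated 5 times. Each intermediate +14 is absorbed by the following w; only the last survives: w*5+14.
Result = w*5+14

w*5+14


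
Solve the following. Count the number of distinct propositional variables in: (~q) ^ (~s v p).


Identify each variable that appears in the formula.
Variables found: p, q, s
Count = 3

3


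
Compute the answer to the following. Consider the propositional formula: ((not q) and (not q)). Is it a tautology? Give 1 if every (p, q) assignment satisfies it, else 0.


Check all 4 assignments:
p=0, q=0: 1
p=0, q=1: 0
p=1, q=0: 1
p=1, q=1: 0
Satisfying count = 2/4.
Tautology iff count = 4: no.

0


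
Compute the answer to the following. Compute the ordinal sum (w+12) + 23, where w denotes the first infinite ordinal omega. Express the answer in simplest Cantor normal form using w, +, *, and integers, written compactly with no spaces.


Compute (w+12) + 23.
Ordinal + is associative but NOT commutative; for finite n>0, n + w = w but w + n stays w+n.
By associativity: (w+12) + 23 = w + (12+23) = w+35.
Result = w+35

w+35


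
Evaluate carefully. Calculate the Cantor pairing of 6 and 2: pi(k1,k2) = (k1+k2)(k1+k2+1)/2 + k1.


k1 + k2 = 8
(k1+k2)(k1+k2+1)/2 = 8 * 9 / 2 = 36
pi = 36 + 6 = 42

42


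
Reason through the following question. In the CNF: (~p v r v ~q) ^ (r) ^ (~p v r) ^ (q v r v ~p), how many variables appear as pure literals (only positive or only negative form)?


Check each variable for pure literal status:
p: pure negative
q: mixed (not pure)
r: pure positive
Pure literal count = 2

2


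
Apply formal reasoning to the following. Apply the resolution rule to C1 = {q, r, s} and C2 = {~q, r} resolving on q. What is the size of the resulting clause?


Remove q from C1 and ~q from C2.
C1 remainder: {r, s}
C2 remainder: {r}
Union (resolvent): {r, s}
Resolvent has 2 literal(s).

2


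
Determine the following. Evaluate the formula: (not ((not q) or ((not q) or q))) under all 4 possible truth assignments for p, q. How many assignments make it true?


Check all 4 assignments:
p=0, q=0: 0
p=0, q=1: 0
p=1, q=0: 0
p=1, q=1: 0
Count of True = 0

0


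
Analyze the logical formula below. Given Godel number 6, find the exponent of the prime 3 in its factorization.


Factorize 6 by dividing by 3 repeatedly.
Division steps: 3 divides 6 exactly 1 time(s).
Exponent of 3 = 1

1


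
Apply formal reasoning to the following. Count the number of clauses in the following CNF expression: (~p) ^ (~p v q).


A CNF formula is a conjunction of clauses.
Clauses are separated by ^.
Counting the conjuncts: 2 clauses.

2


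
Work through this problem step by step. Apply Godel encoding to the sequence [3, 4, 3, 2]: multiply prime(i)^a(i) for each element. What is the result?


Encode each element as an exponent of the corresponding prime:
  2^3 = 8
  3^4 = 81
  5^3 = 125
  7^2 = 49
Product = 8 * 81 * 125 * 49 = 3969000

3969000


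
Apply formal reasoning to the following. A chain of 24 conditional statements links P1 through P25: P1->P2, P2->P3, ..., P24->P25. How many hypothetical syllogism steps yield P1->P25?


With 24 implications in a chain connecting 25 propositions:
P1->P2, P2->P3, ..., P24->P25
Steps needed = (number of implications) - 1 = 24 - 1 = 23

23


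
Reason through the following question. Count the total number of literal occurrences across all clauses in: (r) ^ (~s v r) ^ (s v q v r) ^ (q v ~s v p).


Counting literals in each clause:
Clause 1: 1 literal(s)
Clause 2: 2 literal(s)
Clause 3: 3 literal(s)
Clause 4: 3 literal(s)
Total = 9

9


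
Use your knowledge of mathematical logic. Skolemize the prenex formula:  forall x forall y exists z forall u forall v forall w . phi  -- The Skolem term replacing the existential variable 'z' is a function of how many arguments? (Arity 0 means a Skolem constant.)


Quantifier prefix: forall x forall y exists z forall u forall v forall w
'z' is existentially quantified at position 3.
Universal variables preceding it: x, y
Skolem function arity = 2

2


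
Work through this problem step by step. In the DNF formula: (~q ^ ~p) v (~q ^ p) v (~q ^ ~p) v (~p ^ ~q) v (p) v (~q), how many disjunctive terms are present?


A DNF formula is a disjunction of terms (conjunctions).
Terms are separated by v.
Counting the disjuncts: 6 terms.

6


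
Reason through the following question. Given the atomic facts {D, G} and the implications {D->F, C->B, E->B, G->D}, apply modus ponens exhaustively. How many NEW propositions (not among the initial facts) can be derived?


Initial facts: {D, G}
Apply modus ponens to closure:
  D and D->F  =>  F
Final known: {D, F, G}
New propositions: {F}
Count = 1

1


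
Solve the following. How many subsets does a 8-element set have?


The power set of a set with n elements has 2^n elements.
|P(S)| = 2^8 = 256

256


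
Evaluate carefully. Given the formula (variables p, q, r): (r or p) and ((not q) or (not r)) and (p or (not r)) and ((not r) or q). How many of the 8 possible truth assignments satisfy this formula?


Evaluate all 8 assignments for p, q, r:
p=0, q=0, r=0: 0
p=0, q=0, r=1: 0
p=0, q=1, r=0: 0
p=0, q=1, r=1: 0
p=1, q=0, r=0: 1
p=1, q=0, r=1: 0
p=1, q=1, r=0: 1
p=1, q=1, r=1: 0
Satisfying count = 2

2


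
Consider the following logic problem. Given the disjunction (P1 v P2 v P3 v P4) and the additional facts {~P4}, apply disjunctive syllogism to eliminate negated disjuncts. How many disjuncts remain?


Original disjuncts (4): P1, P2, P3, P4
Negated (eliminate): ~P4
Remaining disjuncts: P1, P2, P3
Count = 4 - 1 = 3

3


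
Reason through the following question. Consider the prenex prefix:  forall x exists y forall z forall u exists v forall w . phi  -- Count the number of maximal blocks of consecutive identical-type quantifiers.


Quantifier-type sequence: A E A A E A  (A=forall, E=exists)
Group into maximal same-type runs:
  Ax1 | Ex1 | Ax2 | Ex1 | Ax1
Number of blocks = 5

5


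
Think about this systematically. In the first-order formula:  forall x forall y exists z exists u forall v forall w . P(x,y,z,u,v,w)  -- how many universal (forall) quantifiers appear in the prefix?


Quantifier prefix: forall x forall y exists z exists u forall v forall w
Mark each quantifier type:
  U U E E U U
Universal count = 4, Existential count = 2
Asked for universal (forall) quantifiers: 4

4


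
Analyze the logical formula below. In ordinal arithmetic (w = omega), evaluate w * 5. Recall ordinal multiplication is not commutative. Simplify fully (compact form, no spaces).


Compute w * 5.
Ordinal * is associative and left-distributive over +, but NOT commutative; for finite n>1, n*w = w but w*n stays w*n.
w * 5 means 5 copies of w concatenated: w*5.
Result = w*5

w*5


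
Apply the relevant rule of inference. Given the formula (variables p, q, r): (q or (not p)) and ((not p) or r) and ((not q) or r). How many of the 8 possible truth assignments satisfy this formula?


Evaluate all 8 assignments for p, q, r:
p=0, q=0, r=0: 1
p=0, q=0, r=1: 1
p=0, q=1, r=0: 0
p=0, q=1, r=1: 1
p=1, q=0, r=0: 0
p=1, q=0, r=1: 0
p=1, q=1, r=0: 0
p=1, q=1, r=1: 1
Satisfying count = 4

4


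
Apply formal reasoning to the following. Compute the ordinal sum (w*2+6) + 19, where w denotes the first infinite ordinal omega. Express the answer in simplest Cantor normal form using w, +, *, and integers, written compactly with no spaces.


Compute (w*2+6) + 19.
Ordinal + is associative but NOT commutative; for finite n>0, n + w = w but w + n stays w+n.
By associativity: (w*2+6) + 19 = w*2 + (6+19) = w*2+25.
Result = w*2+25

w*2+25


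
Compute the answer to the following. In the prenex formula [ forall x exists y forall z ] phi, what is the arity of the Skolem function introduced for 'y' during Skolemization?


Quantifier prefix: forall x exists y forall z
'y' is existentially quantified at position 2.
Universal variables preceding it: x
Skolem function arity = 1

1


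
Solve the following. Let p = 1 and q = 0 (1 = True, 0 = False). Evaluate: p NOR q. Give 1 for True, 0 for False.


p = 1, q = 0
Operation: p NOR q
Evaluate: 1 NOR 0 = 0

0


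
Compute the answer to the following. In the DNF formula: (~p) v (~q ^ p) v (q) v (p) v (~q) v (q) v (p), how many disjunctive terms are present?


A DNF formula is a disjunction of terms (conjunctions).
Terms are separated by v.
Counting the disjuncts: 7 terms.

7


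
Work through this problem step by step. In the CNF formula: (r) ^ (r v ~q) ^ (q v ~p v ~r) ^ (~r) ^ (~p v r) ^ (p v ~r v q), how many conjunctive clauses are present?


A CNF formula is a conjunction of clauses.
Clauses are separated by ^.
Counting the conjuncts: 6 clauses.

6


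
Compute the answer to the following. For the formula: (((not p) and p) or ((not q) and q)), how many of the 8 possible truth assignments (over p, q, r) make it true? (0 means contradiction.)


Check all 8 assignments:
p=0, q=0, r=0: 0
p=0, q=0, r=1: 0
p=0, q=1, r=0: 0
p=0, q=1, r=1: 0
p=1, q=0, r=0: 0
p=1, q=0, r=1: 0
p=1, q=1, r=0: 0
p=1, q=1, r=1: 0
Count of True = 0

0


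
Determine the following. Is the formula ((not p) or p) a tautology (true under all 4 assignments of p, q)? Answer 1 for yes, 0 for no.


Check all 4 assignments:
p=0, q=0: 1
p=0, q=1: 1
p=1, q=0: 1
p=1, q=1: 1
Satisfying count = 4/4.
Tautology iff count = 4: yes.

1


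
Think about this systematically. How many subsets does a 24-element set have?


The power set of a set with n elements has 2^n elements.
|P(S)| = 2^24 = 16777216

16777216


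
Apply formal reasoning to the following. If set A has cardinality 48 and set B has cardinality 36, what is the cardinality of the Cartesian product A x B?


The Cartesian product A x B contains all ordered pairs (a, b).
|A x B| = |A| * |B| = 48 * 36 = 1728

1728


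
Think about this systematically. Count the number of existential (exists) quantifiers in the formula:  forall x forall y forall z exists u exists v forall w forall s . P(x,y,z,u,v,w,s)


Quantifier prefix: forall x forall y forall z exists u exists v forall w forall s
Mark each quantifier type:
  U U U E E U U
Universal count = 5, Existential count = 2
Asked for existential (exists) quantifiers: 2

2


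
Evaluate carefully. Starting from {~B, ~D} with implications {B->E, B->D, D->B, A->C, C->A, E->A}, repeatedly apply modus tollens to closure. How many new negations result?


Initial negated facts: {~B, ~D}
Apply modus tollens to closure:
  (no implication fires)
Final negated: {~B, ~D}
New negations: {(none)}
Count = 0

0


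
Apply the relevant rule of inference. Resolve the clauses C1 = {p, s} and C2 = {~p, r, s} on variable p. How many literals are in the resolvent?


Remove p from C1 and ~p from C2.
C1 remainder: {s}
C2 remainder: {r, s}
Union (resolvent): {r, s}
Resolvent has 2 literal(s).

2


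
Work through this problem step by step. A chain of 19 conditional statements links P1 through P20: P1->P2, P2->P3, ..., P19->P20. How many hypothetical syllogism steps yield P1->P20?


With 19 implications in a chain connecting 20 propositions:
P1->P2, P2->P3, ..., P19->P20
Steps needed = (number of implications) - 1 = 19 - 1 = 18

18


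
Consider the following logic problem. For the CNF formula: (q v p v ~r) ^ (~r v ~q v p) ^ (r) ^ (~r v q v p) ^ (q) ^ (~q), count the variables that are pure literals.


Check each variable for pure literal status:
p: pure positive
q: mixed (not pure)
r: mixed (not pure)
Pure literal count = 1

1


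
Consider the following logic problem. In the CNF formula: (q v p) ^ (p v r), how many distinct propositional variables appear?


Identify each variable that appears in the formula.
Variables found: p, q, r
Count = 3

3


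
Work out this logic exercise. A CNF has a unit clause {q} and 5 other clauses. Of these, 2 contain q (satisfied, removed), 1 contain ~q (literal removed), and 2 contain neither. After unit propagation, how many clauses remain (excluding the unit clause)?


Satisfied (removed): 2
Shortened (remain): 1
Unchanged (remain): 2
Remaining = 1 + 2 = 3

3


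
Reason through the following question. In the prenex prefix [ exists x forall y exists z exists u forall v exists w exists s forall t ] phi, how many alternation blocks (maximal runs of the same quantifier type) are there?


Quantifier-type sequence: E A E E A E E A  (A=forall, E=exists)
Group into maximal same-type runs:
  Ex1 | Ax1 | Ex2 | Ax1 | Ex2 | Ax1
Number of blocks = 6

6


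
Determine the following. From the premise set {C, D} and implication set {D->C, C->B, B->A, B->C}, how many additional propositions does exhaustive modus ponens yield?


Initial facts: {C, D}
Apply modus ponens to closure:
  C and C->B  =>  B
  B and B->A  =>  A
Final known: {A, B, C, D}
New propositions: {A, B}
Count = 2

2


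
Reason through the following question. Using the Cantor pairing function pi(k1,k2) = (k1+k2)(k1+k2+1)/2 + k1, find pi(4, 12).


k1 + k2 = 16
(k1+k2)(k1+k2+1)/2 = 16 * 17 / 2 = 136
pi = 136 + 4 = 140

140


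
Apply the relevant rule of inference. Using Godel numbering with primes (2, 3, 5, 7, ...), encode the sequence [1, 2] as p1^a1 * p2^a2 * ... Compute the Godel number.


Encode each element as an exponent of the corresponding prime:
  2^1 = 2
  3^2 = 9
Product = 2 * 9 = 18

18


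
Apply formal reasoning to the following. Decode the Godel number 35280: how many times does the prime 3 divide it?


Factorize 35280 by dividing by 3 repeatedly.
Division steps: 3 divides 35280 exactly 2 time(s).
Exponent of 3 = 2

2


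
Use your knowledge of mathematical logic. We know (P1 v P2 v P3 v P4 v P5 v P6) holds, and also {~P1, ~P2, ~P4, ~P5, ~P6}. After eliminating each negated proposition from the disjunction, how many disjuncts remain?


Original disjuncts (6): P1, P2, P3, P4, P5, P6
Negated (eliminate): ~P1, ~P2, ~P4, ~P5, ~P6
Remaining disjuncts: P3
Count = 6 - 5 = 1

1


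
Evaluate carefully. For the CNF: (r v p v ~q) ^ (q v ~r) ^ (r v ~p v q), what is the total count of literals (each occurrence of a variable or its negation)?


Counting literals in each clause:
Clause 1: 3 literal(s)
Clause 2: 2 literal(s)
Clause 3: 3 literal(s)
Total = 8

8


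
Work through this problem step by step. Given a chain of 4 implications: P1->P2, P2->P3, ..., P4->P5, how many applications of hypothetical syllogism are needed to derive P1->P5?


With 4 implications in a chain connecting 5 propositions:
P1->P2, P2->P3, ..., P4->P5
Steps needed = (number of implications) - 1 = 4 - 1 = 3

3


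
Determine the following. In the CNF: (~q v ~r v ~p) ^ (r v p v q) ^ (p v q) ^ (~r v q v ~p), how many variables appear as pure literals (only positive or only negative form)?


Check each variable for pure literal status:
p: mixed (not pure)
q: mixed (not pure)
r: mixed (not pure)
Pure literal count = 0

0


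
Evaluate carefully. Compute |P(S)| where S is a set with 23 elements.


The power set of a set with n elements has 2^n elements.
|P(S)| = 2^23 = 8388608

8388608


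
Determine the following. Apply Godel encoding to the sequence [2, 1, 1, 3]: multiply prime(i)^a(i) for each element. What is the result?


Encode each element as an exponent of the corresponding prime:
  2^2 = 4
  3^1 = 3
  5^1 = 5
  7^3 = 343
Product = 4 * 3 * 5 * 343 = 20580

20580


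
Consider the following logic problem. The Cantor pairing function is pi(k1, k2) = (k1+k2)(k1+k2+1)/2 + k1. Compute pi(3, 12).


k1 + k2 = 15
(k1+k2)(k1+k2+1)/2 = 15 * 16 / 2 = 120
pi = 120 + 3 = 123

123


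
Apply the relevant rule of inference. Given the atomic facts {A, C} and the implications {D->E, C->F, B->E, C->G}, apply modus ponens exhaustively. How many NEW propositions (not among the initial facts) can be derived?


Initial facts: {A, C}
Apply modus ponens to closure:
  C and C->F  =>  F
  C and C->G  =>  G
Final known: {A, C, F, G}
New propositions: {F, G}
Count = 2

2


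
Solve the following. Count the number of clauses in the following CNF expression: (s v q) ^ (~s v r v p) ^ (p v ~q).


A CNF formula is a conjunction of clauses.
Clauses are separated by ^.
Counting the conjuncts: 3 clauses.

3


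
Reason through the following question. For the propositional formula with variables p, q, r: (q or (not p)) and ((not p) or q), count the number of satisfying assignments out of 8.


Evaluate all 8 assignments for p, q, r:
p=0, q=0, r=0: 1
p=0, q=0, r=1: 1
p=0, q=1, r=0: 1
p=0, q=1, r=1: 1
p=1, q=0, r=0: 0
p=1, q=0, r=1: 0
p=1, q=1, r=0: 1
p=1, q=1, r=1: 1
Satisfying count = 6

6


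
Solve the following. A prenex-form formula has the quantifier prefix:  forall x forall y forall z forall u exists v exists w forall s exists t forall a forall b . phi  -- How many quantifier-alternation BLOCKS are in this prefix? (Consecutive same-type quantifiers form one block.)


Quantifier-type sequence: A A A A E E A E A A  (A=forall, E=exists)
Group into maximal same-type runs:
  Ax4 | Ex2 | Ax1 | Ex1 | Ax2
Number of blocks = 5

5


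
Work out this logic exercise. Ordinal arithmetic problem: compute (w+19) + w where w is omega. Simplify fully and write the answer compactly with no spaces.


Compute (w+19) + w.
Ordinal + is associative but NOT commutative; for finite n>0, n + w = w but w + n stays w+n.
(w+19) + w = w + (19+w) = w + w = w*2 (the finite tail 19 is absorbed by the right w).
Result = w*2

w*2


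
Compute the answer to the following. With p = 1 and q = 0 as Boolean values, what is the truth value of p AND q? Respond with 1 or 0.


p = 1, q = 0
Operation: p AND q
Evaluate: 1 AND 0 = 0

0


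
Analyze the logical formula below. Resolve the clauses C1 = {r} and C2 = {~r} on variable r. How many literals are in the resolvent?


Remove r from C1 and ~r from C2.
C1 remainder: {}
C2 remainder: {}
Union (resolvent): {} (empty clause)
Resolvent has 0 literal(s).

0


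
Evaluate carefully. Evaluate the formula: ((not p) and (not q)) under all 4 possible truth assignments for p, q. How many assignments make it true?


Check all 4 assignments:
p=0, q=0: 1
p=0, q=1: 0
p=1, q=0: 0
p=1, q=1: 0
Count of True = 1

1


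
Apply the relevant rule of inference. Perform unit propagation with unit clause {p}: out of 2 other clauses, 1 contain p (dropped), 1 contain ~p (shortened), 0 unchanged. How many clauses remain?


Satisfied (removed): 1
Shortened (remain): 1
Unchanged (remain): 0
Remaining = 1 + 0 = 1

1


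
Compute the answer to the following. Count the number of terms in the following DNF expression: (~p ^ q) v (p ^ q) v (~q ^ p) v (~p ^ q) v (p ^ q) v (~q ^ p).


A DNF formula is a disjunction of terms (conjunctions).
Terms are separated by v.
Counting the disjuncts: 6 terms.

6


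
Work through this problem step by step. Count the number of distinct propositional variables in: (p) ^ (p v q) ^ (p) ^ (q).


Identify each variable that appears in the formula.
Variables found: p, q
Count = 2

2


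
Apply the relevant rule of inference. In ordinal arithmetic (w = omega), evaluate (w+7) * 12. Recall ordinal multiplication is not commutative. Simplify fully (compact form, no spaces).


Compute (w+7) * 12.
Ordinal * is associative and left-distributive over +, but NOT commutative; for finite n>1, n*w = w but w*n stays w*n.
(w+7) * 12 = (w+7) repeated 12 times. Each intermediate +7 is absorbed by the following w; only the last survives: w*12+7.
Result = w*12+7

w*12+7


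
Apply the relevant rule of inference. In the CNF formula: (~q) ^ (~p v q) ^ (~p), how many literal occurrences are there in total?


Counting literals in each clause:
Clause 1: 1 literal(s)
Clause 2: 2 literal(s)
Clause 3: 1 literal(s)
Total = 4

4


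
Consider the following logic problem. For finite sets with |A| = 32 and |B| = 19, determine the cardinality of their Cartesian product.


The Cartesian product A x B contains all ordered pairs (a, b).
|A x B| = |A| * |B| = 32 * 19 = 608

608


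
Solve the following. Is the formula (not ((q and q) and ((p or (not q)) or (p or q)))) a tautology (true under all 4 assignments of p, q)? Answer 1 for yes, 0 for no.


Check all 4 assignments:
p=0, q=0: 1
p=0, q=1: 0
p=1, q=0: 1
p=1, q=1: 0
Satisfying count = 2/4.
Tautology iff count = 4: no.

0


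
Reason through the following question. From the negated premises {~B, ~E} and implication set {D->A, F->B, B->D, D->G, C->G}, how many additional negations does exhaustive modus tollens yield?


Initial negated facts: {~B, ~E}
Apply modus tollens to closure:
  ~B and F->B  =>  ~F
Final negated: {~B, ~E, ~F}
New negations: {~F}
Count = 1

1


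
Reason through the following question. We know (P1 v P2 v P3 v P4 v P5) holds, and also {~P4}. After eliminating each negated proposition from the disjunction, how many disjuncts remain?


Original disjuncts (5): P1, P2, P3, P4, P5
Negated (eliminate): ~P4
Remaining disjuncts: P1, P2, P3, P5
Count = 5 - 1 = 4

4


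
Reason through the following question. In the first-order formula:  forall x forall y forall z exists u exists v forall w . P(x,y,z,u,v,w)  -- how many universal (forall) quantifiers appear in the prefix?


Quantifier prefix: forall x forall y forall z exists u exists v forall w
Mark each quantifier type:
  U U U E E U
Universal count = 4, Existential count = 2
Asked for universal (forall) quantifiers: 4

4


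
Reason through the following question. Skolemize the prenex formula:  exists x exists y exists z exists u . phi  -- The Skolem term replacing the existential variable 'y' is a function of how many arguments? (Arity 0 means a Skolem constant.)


Quantifier prefix: exists x exists y exists z exists u
'y' is existentially quantified at position 2.
No universal quantifiers precede it.
Skolem function arity = 0 (a Skolem constant)

0


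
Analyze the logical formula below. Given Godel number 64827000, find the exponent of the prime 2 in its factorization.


Factorize 64827000 by dividing by 2 repeatedly.
Division steps: 2 divides 64827000 exactly 3 time(s).
Exponent of 2 = 3

3


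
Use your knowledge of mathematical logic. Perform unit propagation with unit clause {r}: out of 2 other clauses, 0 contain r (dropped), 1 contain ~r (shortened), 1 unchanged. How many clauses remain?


Satisfied (removed): 0
Shortened (remain): 1
Unchanged (remain): 1
Remaining = 1 + 1 = 2

2


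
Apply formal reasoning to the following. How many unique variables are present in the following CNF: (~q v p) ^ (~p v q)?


Identify each variable that appears in the formula.
Variables found: p, q
Count = 2

2


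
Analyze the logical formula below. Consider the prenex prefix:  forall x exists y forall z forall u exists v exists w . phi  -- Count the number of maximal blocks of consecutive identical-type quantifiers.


Quantifier-type sequence: A E A A E E  (A=forall, E=exists)
Group into maximal same-type runs:
  Ax1 | Ex1 | Ax2 | Ex2
Number of blocks = 4

4


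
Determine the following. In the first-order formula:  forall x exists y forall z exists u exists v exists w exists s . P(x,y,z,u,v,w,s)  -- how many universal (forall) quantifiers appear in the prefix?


Quantifier prefix: forall x exists y forall z exists u exists v exists w exists s
Mark each quantifier type:
  U E U E E E E
Universal count = 2, Existential count = 5
Asked for universal (forall) quantifiers: 2

2


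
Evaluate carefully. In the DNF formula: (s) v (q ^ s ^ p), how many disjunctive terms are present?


A DNF formula is a disjunction of terms (conjunctions).
Terms are separated by v.
Counting the disjuncts: 2 terms.

2
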